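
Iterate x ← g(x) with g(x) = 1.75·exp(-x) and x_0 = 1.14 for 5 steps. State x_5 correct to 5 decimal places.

x_1 = g(1.140000) = 0.559683
x_2 = g(0.559683) = 0.999933
x_3 = g(0.999933) = 0.643832
x_4 = g(0.643832) = 0.919232
x_5 = g(0.919232) = 0.697944

0.69794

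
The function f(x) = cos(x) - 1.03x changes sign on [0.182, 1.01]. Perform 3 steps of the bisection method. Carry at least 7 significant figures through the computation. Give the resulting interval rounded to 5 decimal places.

f(0.182000) = 0.796024, f(1.010000) = -0.508439 (opposite signs)
step 1: m = 0.596000, f(m) = 0.213708 > 0 → root in [0.596000, 1.010000]
step 2: m = 0.803000, f(m) = -0.132538 < 0 → root in [0.596000, 0.803000]
step 3: m = 0.699500, f(m) = 0.044679 > 0 → root in [0.699500, 0.803000]

[0.69950, 0.80300]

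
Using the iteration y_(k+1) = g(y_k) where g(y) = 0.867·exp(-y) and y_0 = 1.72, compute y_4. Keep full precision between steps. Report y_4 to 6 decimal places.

y_1 = g(1.720000) = 0.155250
y_2 = g(0.155250) = 0.742326
y_3 = g(0.742326) = 0.412697
y_4 = g(0.412697) = 0.573835

0.573835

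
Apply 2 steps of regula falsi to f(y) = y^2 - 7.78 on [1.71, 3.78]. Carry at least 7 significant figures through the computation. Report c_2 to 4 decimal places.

f(1.710000) = -4.855900, f(3.780000) = 6.508400
step 1: c = 2.594499, f(c) = -1.048574 < 0 → new bracket [2.594499, 3.780000]
step 2: c = 2.758994, f(c) = -0.167951 < 0 → new bracket [2.758994, 3.780000]

2.7590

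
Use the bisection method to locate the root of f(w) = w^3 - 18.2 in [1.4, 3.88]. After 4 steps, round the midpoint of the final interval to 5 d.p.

f(1.400000) = -15.456000, f(3.880000) = 40.211072 (opposite signs)
step 1: m = 2.640000, f(m) = 0.199744 > 0 → root in [1.400000, 2.640000]
step 2: m = 2.020000, f(m) = -9.957592 < 0 → root in [2.020000, 2.640000]
step 3: m = 2.330000, f(m) = -5.550663 < 0 → root in [2.330000, 2.640000]
step 4: m = 2.485000, f(m) = -2.854566 < 0 → root in [2.485000, 2.640000]
Midpoint of [2.485000, 2.640000] = 2.562500

2.56250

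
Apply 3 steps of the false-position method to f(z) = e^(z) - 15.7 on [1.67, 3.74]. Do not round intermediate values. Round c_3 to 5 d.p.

2.66144

f(1.670000) = -10.387832, f(3.740000) = 26.397990
step 1: c = 2.254541, f(c) = -6.169085 < 0 → new bracket [2.254541, 3.740000]
step 2: c = 2.535927, f(c) = -3.071869 < 0 → new bracket [2.535927, 3.740000]
step 3: c = 2.661437, f(c) = -1.383157 < 0 → new bracket [2.661437, 3.740000]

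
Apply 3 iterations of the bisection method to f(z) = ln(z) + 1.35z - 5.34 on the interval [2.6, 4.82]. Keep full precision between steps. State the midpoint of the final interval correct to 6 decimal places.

3.016250

f(2.600000) = -0.874489, f(4.820000) = 2.739774 (opposite signs)
step 1: m = 3.710000, f(m) = 0.979532 > 0 → root in [2.600000, 3.710000]
step 2: m = 3.155000, f(m) = 0.068238 > 0 → root in [2.600000, 3.155000]
step 3: m = 2.877500, f(m) = -0.398453 < 0 → root in [2.877500, 3.155000]
Midpoint of [2.877500, 3.155000] = 3.016250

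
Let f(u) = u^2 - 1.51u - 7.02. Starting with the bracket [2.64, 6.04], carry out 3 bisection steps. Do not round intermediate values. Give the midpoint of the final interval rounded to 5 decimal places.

3.70250

f(2.640000) = -4.036800, f(6.040000) = 20.341200 (opposite signs)
step 1: m = 4.340000, f(m) = 5.262200 > 0 → root in [2.640000, 4.340000]
step 2: m = 3.490000, f(m) = -0.109800 < 0 → root in [3.490000, 4.340000]
step 3: m = 3.915000, f(m) = 2.395575 > 0 → root in [3.490000, 3.915000]
Midpoint of [3.490000, 3.915000] = 3.702500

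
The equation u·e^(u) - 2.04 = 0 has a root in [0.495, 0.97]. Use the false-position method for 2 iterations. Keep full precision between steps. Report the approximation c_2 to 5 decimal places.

0.85908

f(0.495000) = -1.227953, f(0.970000) = 0.518806
step 1: c = 0.828920, f(c) = -0.141074 < 0 → new bracket [0.828920, 0.970000]
step 2: c = 0.859081, f(c) = -0.011718 < 0 → new bracket [0.859081, 0.970000]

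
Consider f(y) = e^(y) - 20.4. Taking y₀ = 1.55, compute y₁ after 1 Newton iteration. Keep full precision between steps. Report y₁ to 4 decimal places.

Newton update: y ← y − f(y)/f'(y).
f'(y) = e^(y)
y_0 = 1.550000: f = -15.688530, f' = 4.711470 → y_1 = 1.550000 - (-15.688530)/(4.711470) = 4.879859

4.8799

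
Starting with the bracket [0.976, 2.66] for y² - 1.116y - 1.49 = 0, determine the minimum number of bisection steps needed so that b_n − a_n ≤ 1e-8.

28

Initial width b − a = 2.66 − 0.976 = 1.684000.
After n steps the width is (b−a)/2^n; need (b−a)/2^n ≤ 1e-8.
So n ≥ log₂(1.684000/1e-8) = log₂(168400000.0000) ≈ 27.3273.
Hence n = 28.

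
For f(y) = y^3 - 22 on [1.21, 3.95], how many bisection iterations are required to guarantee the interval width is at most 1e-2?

Initial width b − a = 3.95 − 1.21 = 2.740000.
After n steps the width is (b−a)/2^n; need (b−a)/2^n ≤ 1e-2.
So n ≥ log₂(2.740000/1e-2) = log₂(274.0000) ≈ 8.0980.
Hence n = 9.

9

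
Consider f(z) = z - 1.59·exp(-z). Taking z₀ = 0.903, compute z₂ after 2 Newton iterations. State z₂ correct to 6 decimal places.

Newton update: z ← z − f(z)/f'(z).
f'(z) = 1 + 1.59·exp(-z)
z_0 = 0.903000: f = 0.258491, f' = 1.644509 → z_1 = 0.903000 - (0.258491)/(1.644509) = 0.745816
z_1 = 0.745816: f = -0.008396, f' = 1.754212 → z_2 = 0.745816 - (-0.008396)/(1.754212) = 0.750602

0.750602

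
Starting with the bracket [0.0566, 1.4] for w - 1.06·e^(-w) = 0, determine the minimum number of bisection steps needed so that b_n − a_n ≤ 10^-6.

Initial width b − a = 1.4 − 0.0566 = 1.343400.
After n steps the width is (b−a)/2^n; need (b−a)/2^n ≤ 10^-6.
So n ≥ log₂(1.343400/10^-6) = log₂(1343400.0000) ≈ 20.3575.
Hence n = 21.

21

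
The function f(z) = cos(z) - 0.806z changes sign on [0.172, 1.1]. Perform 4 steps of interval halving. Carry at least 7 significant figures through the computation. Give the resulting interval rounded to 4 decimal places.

f(0.172000) = 0.846612, f(1.100000) = -0.433004 (opposite signs)
step 1: m = 0.636000, f(m) = 0.291862 > 0 → root in [0.636000, 1.100000]
step 2: m = 0.868000, f(m) = -0.053254 < 0 → root in [0.636000, 0.868000]
step 3: m = 0.752000, f(m) = 0.124212 > 0 → root in [0.752000, 0.868000]
step 4: m = 0.810000, f(m) = 0.036638 > 0 → root in [0.810000, 0.868000]

[0.8100, 0.8680]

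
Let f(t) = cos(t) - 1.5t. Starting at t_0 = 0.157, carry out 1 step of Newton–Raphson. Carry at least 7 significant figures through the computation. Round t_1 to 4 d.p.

0.6111

f'(t) = -sin(t) - 1.5
t_0 = 0.157000: f = 0.752201, f' = -1.656356 → t_1 = 0.157000 - (0.752201)/(-1.656356) = 0.611130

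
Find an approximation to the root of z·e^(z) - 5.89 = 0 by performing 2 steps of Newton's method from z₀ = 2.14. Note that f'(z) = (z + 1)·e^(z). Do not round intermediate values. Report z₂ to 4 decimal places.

z_0 = 2.140000: f = 12.298797, f' = 26.688234 → z_1 = 2.140000 - (12.298797)/(26.688234) = 1.679168
z_1 = 1.679168: f = 3.112175, f' = 14.363268 → z_2 = 1.679168 - (3.112175)/(14.363268) = 1.462492

1.4625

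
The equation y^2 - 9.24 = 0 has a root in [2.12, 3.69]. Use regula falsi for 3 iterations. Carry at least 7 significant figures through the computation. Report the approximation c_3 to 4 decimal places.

3.0388

f(2.120000) = -4.745600, f(3.690000) = 4.376100
step 1: c = 2.936799, f(c) = -0.615214 < 0 → new bracket [2.936799, 3.690000]
step 2: c = 3.029636, f(c) = -0.061306 < 0 → new bracket [3.029636, 3.690000]
step 3: c = 3.038759, f(c) = -0.005942 < 0 → new bracket [3.038759, 3.690000]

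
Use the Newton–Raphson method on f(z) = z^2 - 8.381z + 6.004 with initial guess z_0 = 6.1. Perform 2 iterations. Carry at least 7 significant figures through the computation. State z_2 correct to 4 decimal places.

7.6324

f'(z) = 2z - 8.381
z_0 = 6.100000: f = -7.910100, f' = 3.819000 → z_1 = 6.100000 - (-7.910100)/(3.819000) = 8.171249
z_1 = 8.171249: f = 4.290072, f' = 7.961498 → z_2 = 8.171249 - (4.290072)/(7.961498) = 7.632397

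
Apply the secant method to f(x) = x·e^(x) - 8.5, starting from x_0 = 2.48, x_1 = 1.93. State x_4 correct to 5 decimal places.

1.64518

f(x_0) = 21.114336, f(x_1) = 4.796755
x_2 = 1.930000 - (4.796755)·(1.930000 - 2.480000)/(4.796755 - (21.114336)) = 1.768321; f(x_2) = 1.864132
x_3 = 1.768321 - (1.864132)·(1.768321 - 1.930000)/(1.864132 - (4.796755)) = 1.665549; f(x_3) = 0.308377
x_4 = 1.665549 - (0.308377)·(1.665549 - 1.768321)/(0.308377 - (1.864132)) = 1.645177; f(x_4) = 0.025194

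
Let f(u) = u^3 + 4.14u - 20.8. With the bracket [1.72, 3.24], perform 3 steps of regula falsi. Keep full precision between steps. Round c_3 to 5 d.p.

2.24134

f(1.720000) = -8.590752, f(3.240000) = 26.625824
step 1: c = 2.090790, f(c) = -3.004450 < 0 → new bracket [2.090790, 3.240000]
step 2: c = 2.207317, f(c) = -0.907106 < 0 → new bracket [2.207317, 3.240000]
step 3: c = 2.241340, f(c) = -0.261241 < 0 → new bracket [2.241340, 3.240000]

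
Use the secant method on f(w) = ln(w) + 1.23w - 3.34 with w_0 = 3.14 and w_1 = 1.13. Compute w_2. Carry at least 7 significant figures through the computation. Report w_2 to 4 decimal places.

Secant update: w_(k+1) = w_k − f(w_k)·(w_k − w_(k-1))/(f(w_k) − f(w_(k-1))).
f(w_0) = 1.666423, f(w_1) = -1.827882
w_2 = 1.130000 - (-1.827882)·(1.130000 - 3.140000)/(-1.827882 - (1.666423)) = 2.181438; f(w_2) = 0.123152

2.1814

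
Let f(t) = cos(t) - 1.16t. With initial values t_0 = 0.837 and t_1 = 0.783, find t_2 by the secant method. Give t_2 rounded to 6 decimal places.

0.677130

Secant update: t_(k+1) = t_k − f(t_k)·(t_k − t_(k-1))/(f(t_k) − f(t_(k-1))).
f(t_0) = -0.301226, f(t_1) = -0.199479
t_2 = 0.783000 - (-0.199479)·(0.783000 - 0.837000)/(-0.199479 - (-0.301226)) = 0.677130; f(t_2) = -0.006097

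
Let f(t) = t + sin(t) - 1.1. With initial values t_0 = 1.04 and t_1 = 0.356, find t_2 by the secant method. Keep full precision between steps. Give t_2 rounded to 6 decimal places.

0.581819

f(t_0) = 0.802404, f(t_1) = -0.395472
t_2 = 0.356000 - (-0.395472)·(0.356000 - 1.040000)/(-0.395472 - (0.802404)) = 0.581819; f(t_2) = 0.031363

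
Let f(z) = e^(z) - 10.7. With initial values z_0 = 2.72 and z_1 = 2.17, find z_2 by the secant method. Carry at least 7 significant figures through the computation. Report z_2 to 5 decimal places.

2.33629

f(z_0) = 4.480322, f(z_1) = -1.941716
z_2 = 2.170000 - (-1.941716)·(2.170000 - 2.720000)/(-1.941716 - (4.480322)) = 2.336294; f(z_2) = -0.357169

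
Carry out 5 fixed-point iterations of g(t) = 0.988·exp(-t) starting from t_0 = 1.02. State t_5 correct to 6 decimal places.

t_1 = g(1.020000) = 0.356268
t_2 = g(0.356268) = 0.691882
t_3 = g(0.691882) = 0.494626
t_4 = g(0.494626) = 0.602482
t_5 = g(0.602482) = 0.540882

0.540882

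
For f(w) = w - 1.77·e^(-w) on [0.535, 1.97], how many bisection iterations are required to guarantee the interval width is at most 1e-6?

21

Initial width b − a = 1.97 − 0.535 = 1.435000.
After n steps the width is (b−a)/2^n; need (b−a)/2^n ≤ 1e-6.
So n ≥ log₂(1.435000/1e-6) = log₂(1435000.0000) ≈ 20.4526.
Hence n = 21.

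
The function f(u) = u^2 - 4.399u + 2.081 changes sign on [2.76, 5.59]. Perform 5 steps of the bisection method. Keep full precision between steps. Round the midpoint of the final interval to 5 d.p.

3.86547

f(2.760000) = -2.442640, f(5.590000) = 8.738690 (opposite signs)
step 1: m = 4.175000, f(m) = 1.145800 > 0 → root in [2.760000, 4.175000]
step 2: m = 3.467500, f(m) = -1.148976 < 0 → root in [3.467500, 4.175000]
step 3: m = 3.821250, f(m) = -0.126727 < 0 → root in [3.821250, 4.175000]
step 4: m = 3.998125, f(m) = 0.478252 > 0 → root in [3.821250, 3.998125]
step 5: m = 3.909687, f(m) = 0.167941 > 0 → root in [3.821250, 3.909687]
Midpoint of [3.821250, 3.909687] = 3.865469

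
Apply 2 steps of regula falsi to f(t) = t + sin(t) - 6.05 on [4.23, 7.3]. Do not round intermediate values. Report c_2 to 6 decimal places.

f(4.230000) = -2.705889, f(7.300000) = 2.100437
step 1: c = 5.958364, f(c) = -0.410776 < 0 → new bracket [5.958364, 7.300000]
step 2: c = 6.177824, f(c) = 0.022658 > 0 → new bracket [5.958364, 6.177824]

6.177824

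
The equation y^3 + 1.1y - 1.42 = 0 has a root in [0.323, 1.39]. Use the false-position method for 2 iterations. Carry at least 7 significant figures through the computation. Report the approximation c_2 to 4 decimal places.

f(0.323000) = -1.031002, f(1.390000) = 2.794619
step 1: c = 0.610556, f(c) = -0.520787 < 0 → new bracket [0.610556, 1.390000]
step 2: c = 0.732991, f(c) = -0.219890 < 0 → new bracket [0.732991, 1.390000]

0.7330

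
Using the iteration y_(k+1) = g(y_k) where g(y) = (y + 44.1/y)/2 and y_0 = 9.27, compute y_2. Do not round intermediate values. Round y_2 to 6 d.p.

y_1 = g(9.270000) = 7.013641
y_2 = g(7.013641) = 6.650694

6.650694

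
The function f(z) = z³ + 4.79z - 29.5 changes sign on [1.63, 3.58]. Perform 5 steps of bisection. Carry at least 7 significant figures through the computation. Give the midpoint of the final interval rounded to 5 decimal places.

2.57453

f(1.630000) = -17.361553, f(3.580000) = 33.530912 (opposite signs)
step 1: m = 2.605000, f(m) = 0.655545 > 0 → root in [1.630000, 2.605000]
step 2: m = 2.117500, f(m) = -9.862715 < 0 → root in [2.117500, 2.605000]
step 3: m = 2.361250, f(m) = -5.024459 < 0 → root in [2.361250, 2.605000]
step 4: m = 2.483125, f(m) = -2.295107 < 0 → root in [2.483125, 2.605000]
step 5: m = 2.544062, f(m) = -0.848122 < 0 → root in [2.544062, 2.605000]
Midpoint of [2.544062, 2.605000] = 2.574531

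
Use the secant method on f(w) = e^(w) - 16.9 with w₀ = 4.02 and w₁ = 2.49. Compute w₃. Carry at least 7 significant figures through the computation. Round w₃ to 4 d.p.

2.8581

f(w_0) = 38.801106, f(w_1) = -4.838724
w_2 = 2.490000 - (-4.838724)·(2.490000 - 4.020000)/(-4.838724 - (38.801106)) = 2.659644; f(w_2) = -2.608795
w_3 = 2.659644 - (-2.608795)·(2.659644 - 2.490000)/(-2.608795 - (-4.838724)) = 2.858111; f(w_3) = 0.528578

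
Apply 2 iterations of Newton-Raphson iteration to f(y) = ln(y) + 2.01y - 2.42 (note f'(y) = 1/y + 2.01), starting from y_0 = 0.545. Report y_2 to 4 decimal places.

1.1379

Newton update: y ← y − f(y)/f'(y).
y_0 = 0.545000: f = -1.931519, f' = 3.844862 → y_1 = 0.545000 - (-1.931519)/(3.844862) = 1.047364
y_1 = 1.047364: f = -0.268523, f' = 2.964778 → y_2 = 1.047364 - (-0.268523)/(2.964778) = 1.137935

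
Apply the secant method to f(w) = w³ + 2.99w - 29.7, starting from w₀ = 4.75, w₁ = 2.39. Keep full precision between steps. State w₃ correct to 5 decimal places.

2.80084

f(w_0) = 91.674375, f(w_1) = -8.901981
w_2 = 2.390000 - (-8.901981)·(2.390000 - 4.750000)/(-8.901981 - (91.674375)) = 2.598883; f(w_2) = -4.375987
w_3 = 2.598883 - (-4.375987)·(2.598883 - 2.390000)/(-4.375987 - (-8.901981)) = 2.800843; f(w_3) = 0.646342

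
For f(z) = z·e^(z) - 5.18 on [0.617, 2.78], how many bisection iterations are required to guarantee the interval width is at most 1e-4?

Initial width b − a = 2.78 − 0.617 = 2.163000.
After n steps the width is (b−a)/2^n; need (b−a)/2^n ≤ 1e-4.
So n ≥ log₂(2.163000/1e-4) = log₂(21630.0000) ≈ 14.4007.
Hence n = 15.

15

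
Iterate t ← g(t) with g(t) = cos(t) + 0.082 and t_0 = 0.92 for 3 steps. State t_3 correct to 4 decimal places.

0.7385

t_1 = g(0.920000) = 0.687820
t_2 = g(0.687820) = 0.854632
t_3 = g(0.854632) = 0.738496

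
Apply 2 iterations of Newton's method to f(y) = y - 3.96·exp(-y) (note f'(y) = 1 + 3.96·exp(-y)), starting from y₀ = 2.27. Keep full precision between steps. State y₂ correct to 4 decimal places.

1.1796

y_0 = 2.270000: f = 1.860884, f' = 1.409116 → y_1 = 2.270000 - (1.860884)/(1.409116) = 0.949397
y_1 = 0.949397: f = -0.583022, f' = 2.532419 → y_2 = 0.949397 - (-0.583022)/(2.532419) = 1.179620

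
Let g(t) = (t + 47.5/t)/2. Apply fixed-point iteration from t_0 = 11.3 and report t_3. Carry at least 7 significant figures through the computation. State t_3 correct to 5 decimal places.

6.89219

t_1 = g(11.300000) = 7.751770
t_2 = g(7.751770) = 6.939701
t_3 = g(6.939701) = 6.892188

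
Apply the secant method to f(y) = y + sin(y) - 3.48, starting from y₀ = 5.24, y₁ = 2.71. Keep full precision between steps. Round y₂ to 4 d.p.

3.4231

f(y_0) = 0.895988, f(y_1) = -0.351682
y_2 = 2.710000 - (-0.351682)·(2.710000 - 5.240000)/(-0.351682 - (0.895988)) = 3.423134; f(y_2) = -0.334703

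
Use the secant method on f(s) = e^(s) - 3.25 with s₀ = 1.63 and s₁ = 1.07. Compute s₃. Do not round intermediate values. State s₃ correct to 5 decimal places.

Secant update: s_(k+1) = s_k − f(s_k)·(s_k − s_(k-1))/(f(s_k) − f(s_(k-1))).
f(s_0) = 1.853875, f(s_1) = -0.334621
s_2 = 1.070000 - (-0.334621)·(1.070000 - 1.630000)/(-0.334621 - (1.853875)) = 1.155624; f(s_2) = -0.073996
s_3 = 1.155624 - (-0.073996)·(1.155624 - 1.070000)/(-0.073996 - (-0.334621)) = 1.179934; f(s_3) = 0.004159

1.17993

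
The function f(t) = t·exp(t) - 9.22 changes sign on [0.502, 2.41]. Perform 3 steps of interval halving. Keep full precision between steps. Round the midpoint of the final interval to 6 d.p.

1.575250

f(0.502000) = -8.390685, f(2.410000) = 17.612846 (opposite signs)
step 1: m = 1.456000, f(m) = -2.975551 < 0 → root in [1.456000, 2.410000]
step 2: m = 1.933000, f(m) = 4.137436 > 0 → root in [1.456000, 1.933000]
step 3: m = 1.694500, f(m) = 0.004728 > 0 → root in [1.456000, 1.694500]
Midpoint of [1.456000, 1.694500] = 1.575250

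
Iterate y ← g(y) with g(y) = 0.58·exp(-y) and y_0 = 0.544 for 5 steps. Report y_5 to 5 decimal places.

y_1 = g(0.544000) = 0.336645
y_2 = g(0.336645) = 0.414214
y_3 = g(0.414214) = 0.383298
y_4 = g(0.383298) = 0.395333
y_5 = g(0.395333) = 0.390604

0.39060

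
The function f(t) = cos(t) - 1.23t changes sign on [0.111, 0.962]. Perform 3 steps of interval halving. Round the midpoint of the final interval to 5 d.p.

0.69606

f(0.111000) = 0.857316, f(0.962000) = -0.611380 (opposite signs)
step 1: m = 0.536500, f(m) = 0.199608 > 0 → root in [0.536500, 0.962000]
step 2: m = 0.749250, f(m) = -0.189378 < 0 → root in [0.536500, 0.749250]
step 3: m = 0.642875, f(m) = 0.009639 > 0 → root in [0.642875, 0.749250]
Midpoint of [0.642875, 0.749250] = 0.696063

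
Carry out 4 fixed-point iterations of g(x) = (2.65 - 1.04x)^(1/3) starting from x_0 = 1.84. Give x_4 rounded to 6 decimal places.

1.140851

x_1 = g(1.840000) = 0.903035
x_2 = g(0.903035) = 1.196015
x_3 = g(1.196015) = 1.120323
x_4 = g(1.120323) = 1.140851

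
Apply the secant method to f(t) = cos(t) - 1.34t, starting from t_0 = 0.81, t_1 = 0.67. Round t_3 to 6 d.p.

Secant update: t_(k+1) = t_k − f(t_k)·(t_k − t_(k-1))/(f(t_k) − f(t_(k-1))).
f(t_0) = -0.395902, f(t_1) = -0.113978
t_2 = 0.670000 - (-0.113978)·(0.670000 - 0.810000)/(-0.113978 - (-0.395902)) = 0.613400; f(t_2) = -0.004260
t_3 = 0.613400 - (-0.004260)·(0.613400 - 0.670000)/(-0.004260 - (-0.113978)) = 0.611202; f(t_3) = -0.000052

0.611202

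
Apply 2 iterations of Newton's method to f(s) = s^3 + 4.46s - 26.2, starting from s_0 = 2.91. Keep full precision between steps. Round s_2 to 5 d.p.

2.47591

f'(s) = 3s^2 + 4.46
s_0 = 2.910000: f = 11.420771, f' = 29.864300 → s_1 = 2.910000 - (11.420771)/(29.864300) = 2.527578
s_1 = 2.527578: f = 1.220806, f' = 23.625949 → s_2 = 2.527578 - (1.220806)/(23.625949) = 2.475906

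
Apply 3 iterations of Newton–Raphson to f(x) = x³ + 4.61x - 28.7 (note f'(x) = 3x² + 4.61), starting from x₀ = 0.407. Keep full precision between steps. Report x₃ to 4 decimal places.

2.9225

Newton update: x ← x − f(x)/f'(x).
x_0 = 0.407000: f = -26.756311, f' = 5.106947 → x_1 = 0.407000 - (-26.756311)/(5.106947) = 5.646199
x_1 = 5.646199: f = 177.327320, f' = 100.248684 → x_2 = 5.646199 - (177.327320)/(100.248684) = 3.877325
x_2 = 3.877325: f = 47.464790, f' = 49.710937 → x_3 = 3.877325 - (47.464790)/(49.710937) = 2.922509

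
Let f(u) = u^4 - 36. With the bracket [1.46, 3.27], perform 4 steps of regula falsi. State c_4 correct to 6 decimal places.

2.417785

False-position update: c = (a·f(b) − b·f(a))/(f(b) − f(a)); replace the endpoint whose sign matches f(c).
f(1.460000) = -31.456281, f(3.270000) = 78.338110
step 1: c = 1.978568, f(c) = -20.674875 < 0 → new bracket [1.978568, 3.270000]
step 2: c = 2.248232, f(c) = -10.451569 < 0 → new bracket [2.248232, 3.270000]
step 3: c = 2.368506, f(c) = -4.529935 < 0 → new bracket [2.368506, 3.270000]
step 4: c = 2.417785, f(c) = -1.827961 < 0 → new bracket [2.417785, 3.270000]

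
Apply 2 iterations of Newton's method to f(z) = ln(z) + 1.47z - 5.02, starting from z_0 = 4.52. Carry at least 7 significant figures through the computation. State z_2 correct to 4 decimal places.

2.7313

Newton update: z ← z − f(z)/f'(z).
f'(z) = 1/z + 1.47
z_0 = 4.520000: f = 3.132912, f' = 1.691239 → z_1 = 4.520000 - (3.132912)/(1.691239) = 2.667564
z_1 = 2.667564: f = -0.117515, f' = 1.844874 → z_2 = 2.667564 - (-0.117515)/(1.844874) = 2.731262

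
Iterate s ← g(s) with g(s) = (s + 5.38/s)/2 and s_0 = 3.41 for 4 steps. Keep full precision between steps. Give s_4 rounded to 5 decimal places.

2.31948

s_1 = g(3.410000) = 2.493856
s_2 = g(2.493856) = 2.325579
s_3 = g(2.325579) = 2.319491
s_4 = g(2.319491) = 2.319483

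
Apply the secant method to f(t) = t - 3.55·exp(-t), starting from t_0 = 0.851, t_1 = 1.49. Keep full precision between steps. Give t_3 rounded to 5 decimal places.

f(t_0) = -0.664806, f(t_1) = 0.689927
t_2 = 1.490000 - (0.689927)·(1.490000 - 0.851000)/(0.689927 - (-0.664806)) = 1.164576; f(t_2) = 0.056780
t_3 = 1.164576 - (0.056780)·(1.164576 - 1.490000)/(0.056780 - (0.689927)) = 1.135392; f(t_3) = -0.005210

1.13539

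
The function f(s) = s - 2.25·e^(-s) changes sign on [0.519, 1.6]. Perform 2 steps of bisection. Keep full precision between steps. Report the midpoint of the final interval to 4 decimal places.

f(0.519000) = -0.820010, f(1.600000) = 1.145733 (opposite signs)
step 1: m = 1.059500, f(m) = 0.279585 > 0 → root in [0.519000, 1.059500]
step 2: m = 0.789250, f(m) = -0.232667 < 0 → root in [0.789250, 1.059500]
Midpoint of [0.789250, 1.059500] = 0.924375

0.9244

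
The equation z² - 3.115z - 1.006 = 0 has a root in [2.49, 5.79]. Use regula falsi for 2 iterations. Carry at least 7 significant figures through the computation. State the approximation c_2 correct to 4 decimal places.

False-position update: c = (a·f(b) − b·f(a))/(f(b) − f(a)); replace the endpoint whose sign matches f(c).
f(2.490000) = -2.562250, f(5.790000) = 14.482250
step 1: c = 2.986079, f(c) = -1.390967 < 0 → new bracket [2.986079, 5.790000]
step 2: c = 3.231786, f(c) = -0.628571 < 0 → new bracket [3.231786, 5.790000]

3.2318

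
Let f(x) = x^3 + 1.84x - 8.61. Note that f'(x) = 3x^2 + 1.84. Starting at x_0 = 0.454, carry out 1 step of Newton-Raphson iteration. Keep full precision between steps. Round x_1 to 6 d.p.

Newton update: x ← x − f(x)/f'(x).
x_0 = 0.454000: f = -7.681063, f' = 2.458348 → x_1 = 0.454000 - (-7.681063)/(2.458348) = 3.578482

3.578482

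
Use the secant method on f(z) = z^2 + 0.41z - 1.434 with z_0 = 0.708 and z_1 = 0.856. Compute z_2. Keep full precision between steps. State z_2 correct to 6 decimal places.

f(z_0) = -0.642456, f(z_1) = -0.350304
z_2 = 0.856000 - (-0.350304)·(0.856000 - 0.708000)/(-0.350304 - (-0.642456)) = 1.033459; f(z_2) = 0.057756

1.033459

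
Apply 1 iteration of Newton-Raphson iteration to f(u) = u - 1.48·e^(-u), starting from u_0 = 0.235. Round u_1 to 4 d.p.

0.6659

f'(u) = 1 + 1.48·e^(-u)
u_0 = 0.235000: f = -0.935045, f' = 2.170045 → u_1 = 0.235000 - (-0.935045)/(2.170045) = 0.665887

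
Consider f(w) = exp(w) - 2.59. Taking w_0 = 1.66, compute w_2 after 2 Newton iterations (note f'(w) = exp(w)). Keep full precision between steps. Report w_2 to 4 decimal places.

Newton update: w ← w − f(w)/f'(w).
w_0 = 1.660000: f = 2.669311, f' = 5.259311 → w_1 = 1.660000 - (2.669311)/(5.259311) = 1.152460
w_1 = 1.152460: f = 0.575971, f' = 3.165971 → w_2 = 1.152460 - (0.575971)/(3.165971) = 0.970534

0.9705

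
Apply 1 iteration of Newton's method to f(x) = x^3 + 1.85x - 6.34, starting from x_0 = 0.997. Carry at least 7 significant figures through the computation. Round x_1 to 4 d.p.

Newton update: x ← x − f(x)/f'(x).
f'(x) = 3x^2 + 1.85
x_0 = 0.997000: f = -3.504523, f' = 4.832027 → x_1 = 0.997000 - (-3.504523)/(4.832027) = 1.722270

1.7223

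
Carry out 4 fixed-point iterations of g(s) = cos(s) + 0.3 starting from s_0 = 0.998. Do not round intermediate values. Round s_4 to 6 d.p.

s_1 = g(0.998000) = 0.841984
s_2 = g(0.841984) = 0.965984
s_3 = g(0.965984) = 0.868608
s_4 = g(0.868608) = 0.945890

0.945890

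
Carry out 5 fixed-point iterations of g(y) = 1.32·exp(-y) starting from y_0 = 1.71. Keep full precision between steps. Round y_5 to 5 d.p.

0.57690

y_1 = g(1.710000) = 0.238743
y_2 = g(0.238743) = 1.039655
y_3 = g(1.039655) = 0.466721
y_4 = g(0.466721) = 0.827712
y_5 = g(0.827712) = 0.576903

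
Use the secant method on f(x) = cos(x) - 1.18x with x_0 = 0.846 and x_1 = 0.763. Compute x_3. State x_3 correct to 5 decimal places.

f(x_0) = -0.335297, f(x_1) = -0.177574
x_2 = 0.763000 - (-0.177574)·(0.763000 - 0.846000)/(-0.177574 - (-0.335297)) = 0.669554; f(x_2) = -0.005975
x_3 = 0.669554 - (-0.005975)·(0.669554 - 0.763000)/(-0.005975 - (-0.177574)) = 0.666300; f(x_3) = -0.000120

0.66630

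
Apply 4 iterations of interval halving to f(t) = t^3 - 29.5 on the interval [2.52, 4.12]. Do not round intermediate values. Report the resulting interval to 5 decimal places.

f(2.520000) = -13.496992, f(4.120000) = 40.434528 (opposite signs)
step 1: m = 3.320000, f(m) = 7.094368 > 0 → root in [2.520000, 3.320000]
step 2: m = 2.920000, f(m) = -4.602912 < 0 → root in [2.920000, 3.320000]
step 3: m = 3.120000, f(m) = 0.871328 > 0 → root in [2.920000, 3.120000]
step 4: m = 3.020000, f(m) = -1.956392 < 0 → root in [3.020000, 3.120000]

[3.02000, 3.12000]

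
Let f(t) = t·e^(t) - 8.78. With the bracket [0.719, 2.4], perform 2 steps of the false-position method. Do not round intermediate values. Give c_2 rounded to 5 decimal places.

1.46115

False-position update: c = (a·f(b) − b·f(a))/(f(b) − f(a)); replace the endpoint whose sign matches f(c).
f(0.719000) = -7.304339, f(2.400000) = 17.675623
step 1: c = 1.210538, f(c) = -4.718297 < 0 → new bracket [1.210538, 2.400000]
step 2: c = 1.461152, f(c) = -2.481086 < 0 → new bracket [1.461152, 2.400000]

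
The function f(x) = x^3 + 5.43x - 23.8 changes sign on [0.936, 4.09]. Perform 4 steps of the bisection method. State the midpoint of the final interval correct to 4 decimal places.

2.2173

f(0.936000) = -17.897494, f(4.090000) = 66.826629 (opposite signs)
step 1: m = 2.513000, f(m) = 5.715610 > 0 → root in [0.936000, 2.513000]
step 2: m = 1.724500, f(m) = -9.307474 < 0 → root in [1.724500, 2.513000]
step 3: m = 2.118750, f(m) = -2.783904 < 0 → root in [2.118750, 2.513000]
step 4: m = 2.315875, f(m) = 1.195880 > 0 → root in [2.118750, 2.315875]
Midpoint of [2.118750, 2.315875] = 2.217313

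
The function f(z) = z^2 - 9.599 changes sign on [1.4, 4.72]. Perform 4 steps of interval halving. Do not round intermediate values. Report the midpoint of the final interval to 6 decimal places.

f(1.400000) = -7.639000, f(4.720000) = 12.679400 (opposite signs)
step 1: m = 3.060000, f(m) = -0.235400 < 0 → root in [3.060000, 4.720000]
step 2: m = 3.890000, f(m) = 5.533100 > 0 → root in [3.060000, 3.890000]
step 3: m = 3.475000, f(m) = 2.476625 > 0 → root in [3.060000, 3.475000]
step 4: m = 3.267500, f(m) = 1.077556 > 0 → root in [3.060000, 3.267500]
Midpoint of [3.060000, 3.267500] = 3.163750

3.163750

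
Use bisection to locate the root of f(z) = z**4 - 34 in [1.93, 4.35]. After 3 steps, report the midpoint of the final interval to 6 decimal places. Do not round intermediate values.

f(1.930000) = -20.125120, f(4.350000) = 324.061006 (opposite signs)
step 1: m = 3.140000, f(m) = 63.211712 > 0 → root in [1.930000, 3.140000]
step 2: m = 2.535000, f(m) = 7.296368 > 0 → root in [1.930000, 2.535000]
step 3: m = 2.232500, f(m) = -9.159183 < 0 → root in [2.232500, 2.535000]
Midpoint of [2.232500, 2.535000] = 2.383750

2.383750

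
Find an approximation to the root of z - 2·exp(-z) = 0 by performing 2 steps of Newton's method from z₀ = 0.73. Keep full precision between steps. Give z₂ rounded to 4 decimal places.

f'(z) = 1 + 2·exp(-z)
z_0 = 0.730000: f = -0.233818, f' = 1.963818 → z_1 = 0.730000 - (-0.233818)/(1.963818) = 0.849063
z_1 = 0.849063: f = -0.006568, f' = 1.855631 → z_2 = 0.849063 - (-0.006568)/(1.855631) = 0.852603

0.8526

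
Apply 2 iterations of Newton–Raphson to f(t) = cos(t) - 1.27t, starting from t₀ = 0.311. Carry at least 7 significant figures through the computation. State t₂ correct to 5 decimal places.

f'(t) = -sin(t) - 1.27
t_0 = 0.311000: f = 0.557058, f' = -1.576011 → t_1 = 0.311000 - (0.557058)/(-1.576011) = 0.664461
t_1 = 0.664461: f = -0.056616, f' = -1.886635 → t_2 = 0.664461 - (-0.056616)/(-1.886635) = 0.634452

0.63445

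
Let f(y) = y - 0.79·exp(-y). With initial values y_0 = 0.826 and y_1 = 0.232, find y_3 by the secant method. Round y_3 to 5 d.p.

Secant update: y_(k+1) = y_k − f(y_k)·(y_k − y_(k-1))/(f(y_k) − f(y_(k-1))).
f(y_0) = 0.480140, f(y_1) = -0.394427
y_2 = 0.232000 - (-0.394427)·(0.232000 - 0.826000)/(-0.394427 - (0.480140)) = 0.499892; f(y_2) = 0.020681
y_3 = 0.499892 - (0.020681)·(0.499892 - 0.232000)/(0.020681 - (-0.394427)) = 0.486545; f(y_3) = 0.000896

0.48655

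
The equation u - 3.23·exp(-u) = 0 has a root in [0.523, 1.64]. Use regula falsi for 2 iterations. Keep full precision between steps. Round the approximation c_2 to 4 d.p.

1.1004

f(0.523000) = -1.391549, f(1.640000) = 1.013444
step 1: c = 1.169305, f(c) = 0.166124 > 0 → new bracket [0.523000, 1.169305]
step 2: c = 1.100378, f(c) = 0.025610 > 0 → new bracket [0.523000, 1.100378]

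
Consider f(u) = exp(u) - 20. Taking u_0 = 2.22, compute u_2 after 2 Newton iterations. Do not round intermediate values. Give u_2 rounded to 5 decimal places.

f'(u) = exp(u)
u_0 = 2.220000: f = -10.792669, f' = 9.207331 → u_1 = 2.220000 - (-10.792669)/(9.207331) = 3.392182
u_1 = 3.392182: f = 9.730759, f' = 29.730759 → u_2 = 3.392182 - (9.730759)/(29.730759) = 3.064886

3.06489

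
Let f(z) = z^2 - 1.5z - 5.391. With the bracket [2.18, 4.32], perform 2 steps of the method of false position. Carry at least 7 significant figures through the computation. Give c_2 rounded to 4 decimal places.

False-position update: c = (a·f(b) − b·f(a))/(f(b) − f(a)); replace the endpoint whose sign matches f(c).
f(2.180000) = -3.908600, f(4.320000) = 6.791400
step 1: c = 2.961720, f(c) = -1.061795 < 0 → new bracket [2.961720, 4.320000]
step 2: c = 3.145367, f(c) = -0.215718 < 0 → new bracket [3.145367, 4.320000]

3.1454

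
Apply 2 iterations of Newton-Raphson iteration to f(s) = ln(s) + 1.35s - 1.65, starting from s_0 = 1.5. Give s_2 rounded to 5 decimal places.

Newton update: s ← s − f(s)/f'(s).
f'(s) = 1/s + 1.35
s_0 = 1.500000: f = 0.780465, f' = 2.016667 → s_1 = 1.500000 - (0.780465)/(2.016667) = 1.112993
s_1 = 1.112993: f = -0.040408, f' = 2.248479 → s_2 = 1.112993 - (-0.040408)/(2.248479) = 1.130964

1.13096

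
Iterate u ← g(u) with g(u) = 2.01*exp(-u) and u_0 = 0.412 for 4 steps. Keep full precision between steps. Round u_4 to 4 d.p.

u_1 = g(0.412000) = 1.331272
u_2 = g(1.331272) = 0.530924
u_3 = g(0.530924) = 1.182004
u_4 = g(1.182004) = 0.616394

0.6164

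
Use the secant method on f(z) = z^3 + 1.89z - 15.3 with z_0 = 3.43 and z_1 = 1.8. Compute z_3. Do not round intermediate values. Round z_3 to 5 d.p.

f(z_0) = 31.536307, f(z_1) = -6.066000
z_2 = 1.800000 - (-6.066000)·(1.800000 - 3.430000)/(-6.066000 - (31.536307)) = 2.062951; f(z_2) = -2.621578
z_3 = 2.062951 - (-2.621578)·(2.062951 - 1.800000)/(-2.621578 - (-6.066000)) = 2.263086; f(z_3) = 0.567758

2.26309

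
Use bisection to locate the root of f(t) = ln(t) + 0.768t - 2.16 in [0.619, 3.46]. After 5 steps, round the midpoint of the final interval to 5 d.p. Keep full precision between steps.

1.90633

f(0.619000) = -2.164258, f(3.460000) = 1.738549 (opposite signs)
step 1: m = 2.039500, f(m) = 0.119041 > 0 → root in [0.619000, 2.039500]
step 2: m = 1.329250, f(m) = -0.854521 < 0 → root in [1.329250, 2.039500]
step 3: m = 1.684375, f(m) = -0.345005 < 0 → root in [1.684375, 2.039500]
step 4: m = 1.861937, f(m) = -0.108414 < 0 → root in [1.861937, 2.039500]
step 5: m = 1.950719, f(m) = 0.006350 > 0 → root in [1.861937, 1.950719]
Midpoint of [1.861937, 1.950719] = 1.906328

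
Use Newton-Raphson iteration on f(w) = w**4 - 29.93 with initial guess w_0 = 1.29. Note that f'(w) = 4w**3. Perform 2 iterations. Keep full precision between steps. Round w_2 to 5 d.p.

w_0 = 1.290000: f = -27.160771, f' = 8.586756 → w_1 = 1.290000 - (-27.160771)/(8.586756) = 4.453100
w_1 = 4.453100: f = 363.302986, f' = 353.221757 → w_2 = 4.453100 - (363.302986)/(353.221757) = 3.424560

3.42456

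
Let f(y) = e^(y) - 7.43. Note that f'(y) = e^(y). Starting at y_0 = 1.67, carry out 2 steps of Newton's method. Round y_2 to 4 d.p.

y_0 = 1.670000: f = -2.117832, f' = 5.312168 → y_1 = 1.670000 - (-2.117832)/(5.312168) = 2.068676
y_1 = 2.068676: f = 0.484335, f' = 7.914335 → y_2 = 2.068676 - (0.484335)/(7.914335) = 2.007478

2.0075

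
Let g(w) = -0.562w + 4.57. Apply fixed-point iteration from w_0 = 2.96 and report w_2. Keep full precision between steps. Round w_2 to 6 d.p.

2.936558

w_1 = g(2.960000) = 2.906480
w_2 = g(2.906480) = 2.936558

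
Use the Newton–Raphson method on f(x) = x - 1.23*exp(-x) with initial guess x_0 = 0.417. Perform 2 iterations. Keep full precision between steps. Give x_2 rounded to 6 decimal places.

Newton update: x ← x − f(x)/f'(x).
f'(x) = 1 + 1.23*exp(-x)
x_0 = 0.417000: f = -0.393596, f' = 1.810596 → x_1 = 0.417000 - (-0.393596)/(1.810596) = 0.634385
x_1 = 0.634385: f = -0.017837, f' = 1.652222 → x_2 = 0.634385 - (-0.017837)/(1.652222) = 0.645181

0.645181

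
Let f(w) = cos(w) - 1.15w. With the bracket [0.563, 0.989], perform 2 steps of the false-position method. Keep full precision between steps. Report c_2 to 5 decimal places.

f(0.563000) = 0.198208, f(0.989000) = -0.587824
step 1: c = 0.670421, f(c) = 0.012576 > 0 → new bracket [0.670421, 0.989000]
step 2: c = 0.677094, f(c) = 0.000739 > 0 → new bracket [0.677094, 0.989000]

0.67709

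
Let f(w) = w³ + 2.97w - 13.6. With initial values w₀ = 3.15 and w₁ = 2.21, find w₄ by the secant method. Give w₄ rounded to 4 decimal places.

f(w_0) = 27.011375, f(w_1) = 3.757561
w_2 = 2.210000 - (3.757561)·(2.210000 - 3.150000)/(3.757561 - (27.011375)) = 2.058106; f(w_2) = 1.230306
w_3 = 2.058106 - (1.230306)·(2.058106 - 2.210000)/(1.230306 - (3.757561)) = 1.984162; f(w_3) = 0.104409
w_4 = 1.984162 - (0.104409)·(1.984162 - 2.058106)/(0.104409 - (1.230306)) = 1.977305; f(w_4) = 0.003335

1.9773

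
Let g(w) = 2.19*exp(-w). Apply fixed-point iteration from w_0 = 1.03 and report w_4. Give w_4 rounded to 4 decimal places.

w_1 = g(1.030000) = 0.781845
w_2 = g(0.781845) = 1.002058
w_3 = g(1.002058) = 0.803999
w_4 = g(0.803999) = 0.980103

0.9801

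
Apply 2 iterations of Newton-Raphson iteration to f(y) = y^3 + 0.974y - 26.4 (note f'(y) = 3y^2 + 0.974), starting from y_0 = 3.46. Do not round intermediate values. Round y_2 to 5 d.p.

2.87140

y_0 = 3.460000: f = 18.391776, f' = 36.888800 → y_1 = 3.460000 - (18.391776)/(36.888800) = 2.961427
y_1 = 2.961427: f = 2.456280, f' = 27.284142 → y_2 = 2.961427 - (2.456280)/(27.284142) = 2.871401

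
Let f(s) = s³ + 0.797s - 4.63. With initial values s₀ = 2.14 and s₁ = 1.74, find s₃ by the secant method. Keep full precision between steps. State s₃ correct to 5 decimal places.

1.51592

Secant update: s_(k+1) = s_k − f(s_k)·(s_k − s_(k-1))/(f(s_k) − f(s_(k-1))).
f(s_0) = 6.875924, f(s_1) = 2.024804
s_2 = 1.740000 - (2.024804)·(1.740000 - 2.140000)/(2.024804 - (6.875924)) = 1.573044; f(s_2) = 0.516166
s_3 = 1.573044 - (0.516166)·(1.573044 - 1.740000)/(0.516166 - (2.024804)) = 1.515922; f(s_3) = 0.061810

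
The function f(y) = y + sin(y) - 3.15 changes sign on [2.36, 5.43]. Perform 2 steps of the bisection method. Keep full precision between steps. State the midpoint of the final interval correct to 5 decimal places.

f(2.360000) = -0.085589, f(5.430000) = 1.526621 (opposite signs)
step 1: m = 3.895000, f(m) = 0.060872 > 0 → root in [2.360000, 3.895000]
step 2: m = 3.127500, f(m) = -0.008408 < 0 → root in [3.127500, 3.895000]
Midpoint of [3.127500, 3.895000] = 3.511250

3.51125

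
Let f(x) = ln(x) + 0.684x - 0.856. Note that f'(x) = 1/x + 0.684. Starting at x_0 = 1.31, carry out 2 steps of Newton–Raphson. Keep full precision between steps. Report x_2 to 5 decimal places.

Newton update: x ← x − f(x)/f'(x).
x_0 = 1.310000: f = 0.310067, f' = 1.447359 → x_1 = 1.310000 - (0.310067)/(1.447359) = 1.095770
x_1 = 1.095770: f = -0.015035, f' = 1.596600 → x_2 = 1.095770 - (-0.015035)/(1.596600) = 1.105188

1.10519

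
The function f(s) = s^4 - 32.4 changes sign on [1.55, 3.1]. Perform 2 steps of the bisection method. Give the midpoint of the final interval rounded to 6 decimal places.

2.518750

f(1.550000) = -26.627994, f(3.100000) = 59.952100 (opposite signs)
step 1: m = 2.325000, f(m) = -3.179218 < 0 → root in [2.325000, 3.100000]
step 2: m = 2.712500, f(m) = 21.735105 > 0 → root in [2.325000, 2.712500]
Midpoint of [2.325000, 2.712500] = 2.518750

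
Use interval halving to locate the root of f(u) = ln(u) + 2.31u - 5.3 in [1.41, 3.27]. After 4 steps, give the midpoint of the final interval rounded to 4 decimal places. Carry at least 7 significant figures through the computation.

f(1.410000) = -1.699310, f(3.270000) = 3.438490 (opposite signs)
step 1: m = 2.340000, f(m) = 0.955551 > 0 → root in [1.410000, 2.340000]
step 2: m = 1.875000, f(m) = -0.340141 < 0 → root in [1.875000, 2.340000]
step 3: m = 2.107500, f(m) = 0.313827 > 0 → root in [1.875000, 2.107500]
step 4: m = 1.991250, f(m) = -0.011450 < 0 → root in [1.991250, 2.107500]
Midpoint of [1.991250, 2.107500] = 2.049375

2.0494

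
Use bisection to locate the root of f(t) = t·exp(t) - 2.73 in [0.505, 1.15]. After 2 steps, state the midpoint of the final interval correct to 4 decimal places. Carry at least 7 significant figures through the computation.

1.0694

f(0.505000) = -1.893222, f(1.150000) = 0.901922 (opposite signs)
step 1: m = 0.827500, f(m) = -0.837017 < 0 → root in [0.827500, 1.150000]
step 2: m = 0.988750, f(m) = -0.072366 < 0 → root in [0.988750, 1.150000]
Midpoint of [0.988750, 1.150000] = 1.069375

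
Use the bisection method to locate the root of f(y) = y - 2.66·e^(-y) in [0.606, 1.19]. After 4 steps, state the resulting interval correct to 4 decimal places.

f(0.606000) = -0.845106, f(1.190000) = 0.380771 (opposite signs)
step 1: m = 0.898000, f(m) = -0.185640 < 0 → root in [0.898000, 1.190000]
step 2: m = 1.044000, f(m) = 0.107564 > 0 → root in [0.898000, 1.044000]
step 3: m = 0.971000, f(m) = -0.036353 < 0 → root in [0.971000, 1.044000]
step 4: m = 1.007500, f(m) = 0.036252 > 0 → root in [0.971000, 1.007500]

[0.9710, 1.0075]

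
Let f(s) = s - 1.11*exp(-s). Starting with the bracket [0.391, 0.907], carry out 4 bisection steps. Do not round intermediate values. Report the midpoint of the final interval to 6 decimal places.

f(0.391000) = -0.359782, f(0.907000) = 0.458856 (opposite signs)
step 1: m = 0.649000, f(m) = 0.068949 > 0 → root in [0.391000, 0.649000]
step 2: m = 0.520000, f(m) = -0.139918 < 0 → root in [0.520000, 0.649000]
step 3: m = 0.584500, f(m) = -0.034197 < 0 → root in [0.584500, 0.649000]
step 4: m = 0.616750, f(m) = 0.017688 > 0 → root in [0.584500, 0.616750]
Midpoint of [0.584500, 0.616750] = 0.600625

0.600625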